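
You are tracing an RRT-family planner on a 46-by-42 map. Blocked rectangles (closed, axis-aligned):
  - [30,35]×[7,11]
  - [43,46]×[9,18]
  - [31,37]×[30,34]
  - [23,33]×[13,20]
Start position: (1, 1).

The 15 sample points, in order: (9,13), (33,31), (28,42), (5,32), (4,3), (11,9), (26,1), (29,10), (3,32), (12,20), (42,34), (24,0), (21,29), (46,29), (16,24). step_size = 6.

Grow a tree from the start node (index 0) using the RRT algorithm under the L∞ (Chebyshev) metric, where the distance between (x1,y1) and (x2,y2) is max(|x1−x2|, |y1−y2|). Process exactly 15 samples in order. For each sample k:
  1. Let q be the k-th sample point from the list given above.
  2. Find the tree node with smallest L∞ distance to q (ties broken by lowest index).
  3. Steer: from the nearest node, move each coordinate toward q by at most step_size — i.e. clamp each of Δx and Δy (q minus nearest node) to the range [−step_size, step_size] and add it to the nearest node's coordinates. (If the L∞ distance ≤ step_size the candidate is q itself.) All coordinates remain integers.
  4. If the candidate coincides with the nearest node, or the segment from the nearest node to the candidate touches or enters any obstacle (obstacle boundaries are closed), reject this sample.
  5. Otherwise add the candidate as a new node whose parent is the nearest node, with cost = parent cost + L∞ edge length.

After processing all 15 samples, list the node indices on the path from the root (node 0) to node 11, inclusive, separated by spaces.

1. q=(9,13) nearest=0 d=12 new=(7,7) → add node 1 parent=0 cost=6
2. q=(33,31) nearest=1 d=26 new=(13,13) → add node 2 parent=1 cost=12
3. q=(28,42) nearest=2 d=29 new=(19,19) → add node 3 parent=2 cost=18
4. q=(5,32) nearest=3 d=14 new=(13,25) → add node 4 parent=3 cost=24
5. q=(4,3) nearest=0 d=3 new=(4,3) → add node 5 parent=0 cost=3
6. q=(11,9) nearest=1 d=4 new=(11,9) → add node 6 parent=1 cost=10
7. q=(26,1) nearest=2 d=13 new=(19,7) → add node 7 parent=2 cost=18
8. q=(29,10) nearest=3 d=10 new=(25,13) → blocked by [23,33]×[13,20], reject
9. q=(3,32) nearest=4 d=10 new=(7,31) → add node 8 parent=4 cost=30
10. q=(12,20) nearest=4 d=5 new=(12,20) → add node 9 parent=4 cost=29
11. q=(42,34) nearest=3 d=23 new=(25,25) → add node 10 parent=3 cost=24
12. q=(24,0) nearest=7 d=7 new=(24,1) → add node 11 parent=7 cost=24
13. q=(21,29) nearest=10 d=4 new=(21,29) → add node 12 parent=10 cost=28
14. q=(46,29) nearest=10 d=21 new=(31,29) → add node 13 parent=10 cost=30
15. q=(16,24) nearest=4 d=3 new=(16,24) → add node 14 parent=4 cost=27

Path: 0 1 2 7 11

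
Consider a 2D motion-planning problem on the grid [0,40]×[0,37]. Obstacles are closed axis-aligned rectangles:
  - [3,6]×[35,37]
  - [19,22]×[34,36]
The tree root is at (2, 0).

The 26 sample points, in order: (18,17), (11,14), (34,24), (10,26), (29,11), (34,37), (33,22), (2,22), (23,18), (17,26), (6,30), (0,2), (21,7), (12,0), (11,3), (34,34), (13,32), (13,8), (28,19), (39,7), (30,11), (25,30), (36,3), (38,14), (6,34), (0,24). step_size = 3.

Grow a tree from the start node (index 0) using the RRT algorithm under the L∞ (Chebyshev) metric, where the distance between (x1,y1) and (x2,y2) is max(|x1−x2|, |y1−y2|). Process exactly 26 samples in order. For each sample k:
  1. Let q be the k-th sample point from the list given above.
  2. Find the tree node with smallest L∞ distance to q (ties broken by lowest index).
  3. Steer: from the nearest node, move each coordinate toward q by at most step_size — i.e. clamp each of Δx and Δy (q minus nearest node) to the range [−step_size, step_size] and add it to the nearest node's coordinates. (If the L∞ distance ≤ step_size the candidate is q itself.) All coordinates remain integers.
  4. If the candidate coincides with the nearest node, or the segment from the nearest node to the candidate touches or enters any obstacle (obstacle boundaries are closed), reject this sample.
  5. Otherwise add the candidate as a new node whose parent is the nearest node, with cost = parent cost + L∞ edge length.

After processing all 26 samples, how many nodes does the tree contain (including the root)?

1. q=(18,17) nearest=0 d=17 new=(5,3) → add node 1 parent=0 cost=3
2. q=(11,14) nearest=1 d=11 new=(8,6) → add node 2 parent=1 cost=6
3. q=(34,24) nearest=2 d=26 new=(11,9) → add node 3 parent=2 cost=9
4. q=(10,26) nearest=3 d=17 new=(10,12) → add node 4 parent=3 cost=12
5. q=(29,11) nearest=3 d=18 new=(14,11) → add node 5 parent=3 cost=12
6. q=(34,37) nearest=4 d=25 new=(13,15) → add node 6 parent=4 cost=15
7. q=(33,22) nearest=5 d=19 new=(17,14) → add node 7 parent=5 cost=15
8. q=(2,22) nearest=4 d=10 new=(7,15) → add node 8 parent=4 cost=15
9. q=(23,18) nearest=7 d=6 new=(20,17) → add node 9 parent=7 cost=18
10. q=(17,26) nearest=9 d=9 new=(17,20) → add node 10 parent=9 cost=21
11. q=(6,30) nearest=10 d=11 new=(14,23) → add node 11 parent=10 cost=24
12. q=(0,2) nearest=0 d=2 new=(0,2) → add node 12 parent=0 cost=2
13. q=(21,7) nearest=5 d=7 new=(17,8) → add node 13 parent=5 cost=15
14. q=(12,0) nearest=2 d=6 new=(11,3) → add node 14 parent=2 cost=9
15. q=(11,3) nearest=14 d=0 → coincident, reject
16. q=(34,34) nearest=9 d=17 new=(23,20) → add node 15 parent=9 cost=21
17. q=(13,32) nearest=11 d=9 new=(13,26) → add node 16 parent=11 cost=27
18. q=(13,8) nearest=3 d=2 new=(13,8) → add node 17 parent=3 cost=11
19. q=(28,19) nearest=15 d=5 new=(26,19) → add node 18 parent=15 cost=24
20. q=(39,7) nearest=18 d=13 new=(29,16) → add node 19 parent=18 cost=27
21. q=(30,11) nearest=19 d=5 new=(30,13) → add node 20 parent=19 cost=30
22. q=(25,30) nearest=10 d=10 new=(20,23) → add node 21 parent=10 cost=24
23. q=(36,3) nearest=20 d=10 new=(33,10) → add node 22 parent=20 cost=33
24. q=(38,14) nearest=22 d=5 new=(36,13) → add node 23 parent=22 cost=36
25. q=(6,34) nearest=16 d=8 new=(10,29) → add node 24 parent=16 cost=30
26. q=(0,24) nearest=8 d=9 new=(4,18) → add node 25 parent=8 cost=18

Node count: 26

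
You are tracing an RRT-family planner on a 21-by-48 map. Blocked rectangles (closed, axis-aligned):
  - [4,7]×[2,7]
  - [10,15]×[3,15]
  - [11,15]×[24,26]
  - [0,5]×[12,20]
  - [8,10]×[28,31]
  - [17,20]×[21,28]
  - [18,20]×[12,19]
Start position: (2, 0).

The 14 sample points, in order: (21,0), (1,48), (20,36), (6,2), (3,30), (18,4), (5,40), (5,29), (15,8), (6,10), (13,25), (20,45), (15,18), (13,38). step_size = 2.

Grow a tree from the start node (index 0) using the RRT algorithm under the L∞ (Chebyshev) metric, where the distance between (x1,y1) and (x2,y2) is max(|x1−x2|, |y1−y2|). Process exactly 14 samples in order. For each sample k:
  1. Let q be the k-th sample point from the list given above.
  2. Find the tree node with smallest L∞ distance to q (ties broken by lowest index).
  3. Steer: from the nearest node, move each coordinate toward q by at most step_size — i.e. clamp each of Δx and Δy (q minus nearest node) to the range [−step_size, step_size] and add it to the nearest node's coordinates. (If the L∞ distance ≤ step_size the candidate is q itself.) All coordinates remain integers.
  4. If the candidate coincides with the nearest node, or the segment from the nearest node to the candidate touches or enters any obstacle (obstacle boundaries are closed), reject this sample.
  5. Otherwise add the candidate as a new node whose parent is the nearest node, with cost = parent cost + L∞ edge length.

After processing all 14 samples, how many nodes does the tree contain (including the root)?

1. q=(21,0) nearest=0 d=19 new=(4,0) → add node 1 parent=0 cost=2
2. q=(1,48) nearest=0 d=48 new=(1,2) → add node 2 parent=0 cost=2
3. q=(20,36) nearest=2 d=34 new=(3,4) → add node 3 parent=2 cost=4
4. q=(6,2) nearest=1 d=2 new=(6,2) → blocked by [4,7]×[2,7], reject
5. q=(3,30) nearest=3 d=26 new=(3,6) → add node 4 parent=3 cost=6
6. q=(18,4) nearest=1 d=14 new=(6,2) → blocked by [4,7]×[2,7], reject
7. q=(5,40) nearest=4 d=34 new=(5,8) → blocked by [4,7]×[2,7], reject
8. q=(5,29) nearest=4 d=23 new=(5,8) → blocked by [4,7]×[2,7], reject
9. q=(15,8) nearest=1 d=11 new=(6,2) → blocked by [4,7]×[2,7], reject
10. q=(6,10) nearest=4 d=4 new=(5,8) → blocked by [4,7]×[2,7], reject
11. q=(13,25) nearest=4 d=19 new=(5,8) → blocked by [4,7]×[2,7], reject
12. q=(20,45) nearest=4 d=39 new=(5,8) → blocked by [4,7]×[2,7], reject
13. q=(15,18) nearest=4 d=12 new=(5,8) → blocked by [4,7]×[2,7], reject
14. q=(13,38) nearest=4 d=32 new=(5,8) → blocked by [4,7]×[2,7], reject

Node count: 5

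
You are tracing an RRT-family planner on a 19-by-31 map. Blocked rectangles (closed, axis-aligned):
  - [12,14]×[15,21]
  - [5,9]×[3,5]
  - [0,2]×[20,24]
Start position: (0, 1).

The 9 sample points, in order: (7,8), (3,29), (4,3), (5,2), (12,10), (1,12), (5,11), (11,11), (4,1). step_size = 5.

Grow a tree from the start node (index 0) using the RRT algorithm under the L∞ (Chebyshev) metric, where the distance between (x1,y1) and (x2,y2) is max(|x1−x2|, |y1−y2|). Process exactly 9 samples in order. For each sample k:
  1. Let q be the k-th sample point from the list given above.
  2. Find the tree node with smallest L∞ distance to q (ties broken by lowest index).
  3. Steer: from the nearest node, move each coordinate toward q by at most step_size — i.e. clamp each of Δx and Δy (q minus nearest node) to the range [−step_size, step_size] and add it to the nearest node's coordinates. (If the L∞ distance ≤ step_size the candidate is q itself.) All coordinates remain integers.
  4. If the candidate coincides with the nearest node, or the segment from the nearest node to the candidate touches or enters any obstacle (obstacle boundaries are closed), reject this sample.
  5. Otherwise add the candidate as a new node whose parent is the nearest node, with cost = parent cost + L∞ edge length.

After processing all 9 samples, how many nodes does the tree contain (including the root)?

Node count: 10

1. q=(7,8) nearest=0 d=7 new=(5,6) → add node 1 parent=0 cost=5
2. q=(3,29) nearest=1 d=23 new=(3,11) → add node 2 parent=1 cost=10
3. q=(4,3) nearest=1 d=3 new=(4,3) → add node 3 parent=1 cost=8
4. q=(5,2) nearest=3 d=1 new=(5,2) → add node 4 parent=3 cost=9
5. q=(12,10) nearest=1 d=7 new=(10,10) → add node 5 parent=1 cost=10
6. q=(1,12) nearest=2 d=2 new=(1,12) → add node 6 parent=2 cost=12
7. q=(5,11) nearest=2 d=2 new=(5,11) → add node 7 parent=2 cost=12
8. q=(11,11) nearest=5 d=1 new=(11,11) → add node 8 parent=5 cost=11
9. q=(4,1) nearest=4 d=1 new=(4,1) → add node 9 parent=4 cost=10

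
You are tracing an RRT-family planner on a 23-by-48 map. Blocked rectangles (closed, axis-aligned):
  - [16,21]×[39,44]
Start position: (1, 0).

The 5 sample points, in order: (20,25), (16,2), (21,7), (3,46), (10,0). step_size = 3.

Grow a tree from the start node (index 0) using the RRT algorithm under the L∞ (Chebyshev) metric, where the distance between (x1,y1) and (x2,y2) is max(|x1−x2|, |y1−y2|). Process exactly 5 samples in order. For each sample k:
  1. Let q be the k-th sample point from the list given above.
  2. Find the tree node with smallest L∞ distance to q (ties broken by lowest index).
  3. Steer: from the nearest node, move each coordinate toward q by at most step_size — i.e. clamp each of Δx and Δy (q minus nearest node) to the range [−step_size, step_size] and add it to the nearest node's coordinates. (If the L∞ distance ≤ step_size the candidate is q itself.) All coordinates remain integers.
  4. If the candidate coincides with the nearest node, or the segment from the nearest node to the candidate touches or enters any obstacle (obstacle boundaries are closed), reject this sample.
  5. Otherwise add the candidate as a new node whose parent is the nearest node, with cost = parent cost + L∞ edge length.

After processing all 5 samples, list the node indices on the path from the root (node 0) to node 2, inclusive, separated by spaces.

1. q=(20,25) nearest=0 d=25 new=(4,3) → add node 1 parent=0 cost=3
2. q=(16,2) nearest=1 d=12 new=(7,2) → add node 2 parent=1 cost=6
3. q=(21,7) nearest=2 d=14 new=(10,5) → add node 3 parent=2 cost=9
4. q=(3,46) nearest=3 d=41 new=(7,8) → add node 4 parent=3 cost=12
5. q=(10,0) nearest=2 d=3 new=(10,0) → add node 5 parent=2 cost=9

Path: 0 1 2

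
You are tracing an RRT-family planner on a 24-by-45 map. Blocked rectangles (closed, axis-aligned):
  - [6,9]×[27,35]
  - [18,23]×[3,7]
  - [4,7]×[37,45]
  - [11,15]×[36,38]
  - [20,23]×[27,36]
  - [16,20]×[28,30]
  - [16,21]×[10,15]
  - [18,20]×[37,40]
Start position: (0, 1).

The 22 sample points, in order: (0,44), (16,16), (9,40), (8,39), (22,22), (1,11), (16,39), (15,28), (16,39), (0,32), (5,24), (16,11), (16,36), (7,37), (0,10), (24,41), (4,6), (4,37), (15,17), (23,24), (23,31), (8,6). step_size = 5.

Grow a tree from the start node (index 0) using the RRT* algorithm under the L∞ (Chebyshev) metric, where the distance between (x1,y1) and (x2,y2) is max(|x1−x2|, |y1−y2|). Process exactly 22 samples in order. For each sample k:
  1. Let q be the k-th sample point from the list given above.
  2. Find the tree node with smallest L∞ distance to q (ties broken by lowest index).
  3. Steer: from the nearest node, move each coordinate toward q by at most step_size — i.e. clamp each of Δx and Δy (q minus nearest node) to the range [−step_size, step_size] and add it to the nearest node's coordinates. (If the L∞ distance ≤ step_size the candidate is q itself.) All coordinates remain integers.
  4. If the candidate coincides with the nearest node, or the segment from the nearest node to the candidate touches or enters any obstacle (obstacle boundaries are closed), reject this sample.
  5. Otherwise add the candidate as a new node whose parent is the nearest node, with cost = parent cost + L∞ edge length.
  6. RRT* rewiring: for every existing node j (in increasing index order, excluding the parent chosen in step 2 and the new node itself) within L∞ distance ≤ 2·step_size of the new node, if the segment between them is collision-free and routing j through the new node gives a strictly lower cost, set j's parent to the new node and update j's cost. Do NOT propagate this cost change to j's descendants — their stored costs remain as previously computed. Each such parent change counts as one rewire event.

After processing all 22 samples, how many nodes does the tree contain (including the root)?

Node count: 20

1. q=(0,44) nearest=0 d=43 new=(0,6) → add node 1 parent=0 cost=5
2. q=(16,16) nearest=0 d=16 new=(5,6) → add node 2 parent=0 cost=5
3. q=(9,40) nearest=1 d=34 new=(5,11) → add node 3 parent=1 cost=10
4. q=(8,39) nearest=3 d=28 new=(8,16) → add node 4 parent=3 cost=15
5. q=(22,22) nearest=4 d=14 new=(13,21) → add node 5 parent=4 cost=20
6. q=(1,11) nearest=3 d=4 new=(1,11) → add node 6 parent=3 cost=14
7. q=(16,39) nearest=5 d=18 new=(16,26) → add node 7 parent=5 cost=25
8. q=(15,28) nearest=7 d=2 new=(15,28) → add node 8 parent=7 cost=27
9. q=(16,39) nearest=8 d=11 new=(16,33) → add node 9 parent=8 cost=32
10. q=(0,32) nearest=5 d=13 new=(8,26) → add node 10 parent=5 cost=25
11. q=(5,24) nearest=10 d=3 new=(5,24) → add node 11 parent=10 cost=28
12. q=(16,11) nearest=4 d=8 new=(13,11) → add node 12 parent=4 cost=20
13. q=(16,36) nearest=9 d=3 new=(16,36) → add node 13 parent=9 cost=35
14. q=(7,37) nearest=8 d=9 new=(10,33) → add node 14 parent=8 cost=32
15. q=(0,10) nearest=6 d=1 new=(0,10) → add node 15 parent=6 cost=15
16. q=(24,41) nearest=9 d=8 new=(21,38) → blocked by [18,20]×[37,40], reject
17. q=(4,6) nearest=2 d=1 new=(4,6) → add node 16 parent=2 cost=6; rewire 6→16 (11<14); rewire 12→16 (15<20); rewire 15→16 (10<15)
18. q=(4,37) nearest=14 d=6 new=(5,37) → blocked by [6,9]×[27,35], reject
19. q=(15,17) nearest=5 d=4 new=(15,17) → add node 17 parent=5 cost=24
20. q=(23,24) nearest=7 d=7 new=(21,24) → add node 18 parent=7 cost=30
21. q=(23,31) nearest=7 d=7 new=(21,31) → blocked by [20,23]×[27,36], reject
22. q=(8,6) nearest=2 d=3 new=(8,6) → add node 19 parent=2 cost=8; rewire 12→19 (13<15)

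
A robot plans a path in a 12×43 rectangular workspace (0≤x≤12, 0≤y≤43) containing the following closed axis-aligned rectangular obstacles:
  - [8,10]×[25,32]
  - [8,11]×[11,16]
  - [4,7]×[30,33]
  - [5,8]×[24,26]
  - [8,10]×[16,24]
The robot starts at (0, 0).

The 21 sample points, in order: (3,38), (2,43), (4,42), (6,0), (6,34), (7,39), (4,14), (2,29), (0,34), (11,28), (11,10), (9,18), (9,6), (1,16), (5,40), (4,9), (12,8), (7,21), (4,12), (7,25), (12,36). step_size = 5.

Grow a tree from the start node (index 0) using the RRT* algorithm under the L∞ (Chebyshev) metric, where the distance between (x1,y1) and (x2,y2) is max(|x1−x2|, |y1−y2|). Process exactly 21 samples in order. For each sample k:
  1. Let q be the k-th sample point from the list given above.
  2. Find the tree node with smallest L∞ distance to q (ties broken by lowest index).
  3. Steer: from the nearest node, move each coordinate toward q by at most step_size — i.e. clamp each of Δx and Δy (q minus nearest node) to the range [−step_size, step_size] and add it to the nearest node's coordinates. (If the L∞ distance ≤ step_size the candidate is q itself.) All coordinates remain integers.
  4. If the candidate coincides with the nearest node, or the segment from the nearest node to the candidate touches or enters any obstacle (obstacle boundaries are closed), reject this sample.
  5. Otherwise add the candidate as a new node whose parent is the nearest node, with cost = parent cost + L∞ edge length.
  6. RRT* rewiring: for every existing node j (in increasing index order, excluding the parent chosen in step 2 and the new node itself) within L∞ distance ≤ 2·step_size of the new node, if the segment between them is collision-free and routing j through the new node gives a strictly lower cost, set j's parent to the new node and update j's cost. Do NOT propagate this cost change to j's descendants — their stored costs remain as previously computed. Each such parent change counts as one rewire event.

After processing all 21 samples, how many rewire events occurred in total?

1. q=(3,38) nearest=0 d=38 new=(3,5) → add node 1 parent=0 cost=5
2. q=(2,43) nearest=1 d=38 new=(2,10) → add node 2 parent=1 cost=10
3. q=(4,42) nearest=2 d=32 new=(4,15) → add node 3 parent=2 cost=15
4. q=(6,0) nearest=1 d=5 new=(6,0) → add node 4 parent=1 cost=10
5. q=(6,34) nearest=3 d=19 new=(6,20) → add node 5 parent=3 cost=20
6. q=(7,39) nearest=5 d=19 new=(7,25) → blocked by [5,8]×[24,26], reject
7. q=(4,14) nearest=3 d=1 new=(4,14) → add node 6 parent=3 cost=16
8. q=(2,29) nearest=5 d=9 new=(2,25) → add node 7 parent=5 cost=25
9. q=(0,34) nearest=7 d=9 new=(0,30) → add node 8 parent=7 cost=30
10. q=(11,28) nearest=5 d=8 new=(11,25) → blocked by [8,10]×[16,24], reject
11. q=(11,10) nearest=3 d=7 new=(9,10) → blocked by [8,11]×[11,16], reject
12. q=(9,18) nearest=5 d=3 new=(9,18) → blocked by [8,10]×[16,24], reject
13. q=(9,6) nearest=1 d=6 new=(8,6) → add node 9 parent=1 cost=10
14. q=(1,16) nearest=3 d=3 new=(1,16) → add node 10 parent=3 cost=18
15. q=(5,40) nearest=8 d=10 new=(5,35) → add node 11 parent=8 cost=35
16. q=(4,9) nearest=2 d=2 new=(4,9) → add node 12 parent=2 cost=12
17. q=(12,8) nearest=9 d=4 new=(12,8) → add node 13 parent=9 cost=14
18. q=(7,21) nearest=5 d=1 new=(7,21) → add node 14 parent=5 cost=21
19. q=(4,12) nearest=2 d=2 new=(4,12) → add node 15 parent=2 cost=12; rewire 6→15 (14<16); rewire 10→15 (16<18)
20. q=(7,25) nearest=14 d=4 new=(7,25) → blocked by [5,8]×[24,26], reject
21. q=(12,36) nearest=11 d=7 new=(10,36) → add node 16 parent=11 cost=40

Rewire events: 2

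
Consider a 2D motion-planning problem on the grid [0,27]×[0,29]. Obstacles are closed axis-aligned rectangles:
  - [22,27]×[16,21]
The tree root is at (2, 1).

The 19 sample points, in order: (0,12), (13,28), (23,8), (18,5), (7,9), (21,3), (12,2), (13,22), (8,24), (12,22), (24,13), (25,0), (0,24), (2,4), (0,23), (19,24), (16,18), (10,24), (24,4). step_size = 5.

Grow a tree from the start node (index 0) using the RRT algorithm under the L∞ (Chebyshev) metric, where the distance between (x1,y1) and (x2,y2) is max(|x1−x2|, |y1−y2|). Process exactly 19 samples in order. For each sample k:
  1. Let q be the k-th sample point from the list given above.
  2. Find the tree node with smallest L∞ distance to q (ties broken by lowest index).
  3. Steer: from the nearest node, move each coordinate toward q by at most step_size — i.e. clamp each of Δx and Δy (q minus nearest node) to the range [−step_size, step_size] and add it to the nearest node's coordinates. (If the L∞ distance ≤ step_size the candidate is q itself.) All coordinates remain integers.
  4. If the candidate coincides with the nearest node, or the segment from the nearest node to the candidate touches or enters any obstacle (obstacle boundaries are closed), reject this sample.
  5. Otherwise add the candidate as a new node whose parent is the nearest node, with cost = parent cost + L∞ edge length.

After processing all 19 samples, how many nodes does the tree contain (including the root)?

Node count: 20

1. q=(0,12) nearest=0 d=11 new=(0,6) → add node 1 parent=0 cost=5
2. q=(13,28) nearest=1 d=22 new=(5,11) → add node 2 parent=1 cost=10
3. q=(23,8) nearest=2 d=18 new=(10,8) → add node 3 parent=2 cost=15
4. q=(18,5) nearest=3 d=8 new=(15,5) → add node 4 parent=3 cost=20
5. q=(7,9) nearest=2 d=2 new=(7,9) → add node 5 parent=2 cost=12
6. q=(21,3) nearest=4 d=6 new=(20,3) → add node 6 parent=4 cost=25
7. q=(12,2) nearest=4 d=3 new=(12,2) → add node 7 parent=4 cost=23
8. q=(13,22) nearest=2 d=11 new=(10,16) → add node 8 parent=2 cost=15
9. q=(8,24) nearest=8 d=8 new=(8,21) → add node 9 parent=8 cost=20
10. q=(12,22) nearest=9 d=4 new=(12,22) → add node 10 parent=9 cost=24
11. q=(24,13) nearest=4 d=9 new=(20,10) → add node 11 parent=4 cost=25
12. q=(25,0) nearest=6 d=5 new=(25,0) → add node 12 parent=6 cost=30
13. q=(0,24) nearest=9 d=8 new=(3,24) → add node 13 parent=9 cost=25
14. q=(2,4) nearest=1 d=2 new=(2,4) → add node 14 parent=1 cost=7
15. q=(0,23) nearest=13 d=3 new=(0,23) → add node 15 parent=13 cost=28
16. q=(19,24) nearest=10 d=7 new=(17,24) → add node 16 parent=10 cost=29
17. q=(16,18) nearest=10 d=4 new=(16,18) → add node 17 parent=10 cost=28
18. q=(10,24) nearest=10 d=2 new=(10,24) → add node 18 parent=10 cost=26
19. q=(24,4) nearest=6 d=4 new=(24,4) → add node 19 parent=6 cost=29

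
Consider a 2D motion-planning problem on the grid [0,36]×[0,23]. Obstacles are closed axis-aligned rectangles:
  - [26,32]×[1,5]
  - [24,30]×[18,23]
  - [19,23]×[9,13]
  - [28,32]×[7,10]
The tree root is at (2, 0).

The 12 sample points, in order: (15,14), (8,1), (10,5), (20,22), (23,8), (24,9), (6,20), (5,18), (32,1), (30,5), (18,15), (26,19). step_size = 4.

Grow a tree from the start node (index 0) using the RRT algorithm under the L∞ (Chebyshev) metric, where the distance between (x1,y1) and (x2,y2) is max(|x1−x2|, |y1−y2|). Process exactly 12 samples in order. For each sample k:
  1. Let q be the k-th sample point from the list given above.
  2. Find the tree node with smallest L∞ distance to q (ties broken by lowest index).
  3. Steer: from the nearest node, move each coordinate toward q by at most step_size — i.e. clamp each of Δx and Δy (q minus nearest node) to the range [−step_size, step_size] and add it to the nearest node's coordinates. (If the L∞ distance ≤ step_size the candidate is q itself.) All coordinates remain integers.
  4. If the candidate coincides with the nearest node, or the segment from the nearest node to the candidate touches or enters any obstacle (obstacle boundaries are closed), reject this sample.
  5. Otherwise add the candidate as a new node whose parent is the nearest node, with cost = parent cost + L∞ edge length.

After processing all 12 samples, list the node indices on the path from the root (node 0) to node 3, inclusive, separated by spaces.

1. q=(15,14) nearest=0 d=14 new=(6,4) → add node 1 parent=0 cost=4
2. q=(8,1) nearest=1 d=3 new=(8,1) → add node 2 parent=1 cost=7
3. q=(10,5) nearest=1 d=4 new=(10,5) → add node 3 parent=1 cost=8
4. q=(20,22) nearest=3 d=17 new=(14,9) → add node 4 parent=3 cost=12
5. q=(23,8) nearest=4 d=9 new=(18,8) → add node 5 parent=4 cost=16
6. q=(24,9) nearest=5 d=6 new=(22,9) → blocked by [19,23]×[9,13], reject
7. q=(6,20) nearest=4 d=11 new=(10,13) → add node 6 parent=4 cost=16
8. q=(5,18) nearest=6 d=5 new=(6,17) → add node 7 parent=6 cost=20
9. q=(32,1) nearest=5 d=14 new=(22,4) → add node 8 parent=5 cost=20
10. q=(30,5) nearest=8 d=8 new=(26,5) → blocked by [26,32]×[1,5], reject
11. q=(18,15) nearest=4 d=6 new=(18,13) → add node 9 parent=4 cost=16
12. q=(26,19) nearest=9 d=8 new=(22,17) → add node 10 parent=9 cost=20

Path: 0 1 3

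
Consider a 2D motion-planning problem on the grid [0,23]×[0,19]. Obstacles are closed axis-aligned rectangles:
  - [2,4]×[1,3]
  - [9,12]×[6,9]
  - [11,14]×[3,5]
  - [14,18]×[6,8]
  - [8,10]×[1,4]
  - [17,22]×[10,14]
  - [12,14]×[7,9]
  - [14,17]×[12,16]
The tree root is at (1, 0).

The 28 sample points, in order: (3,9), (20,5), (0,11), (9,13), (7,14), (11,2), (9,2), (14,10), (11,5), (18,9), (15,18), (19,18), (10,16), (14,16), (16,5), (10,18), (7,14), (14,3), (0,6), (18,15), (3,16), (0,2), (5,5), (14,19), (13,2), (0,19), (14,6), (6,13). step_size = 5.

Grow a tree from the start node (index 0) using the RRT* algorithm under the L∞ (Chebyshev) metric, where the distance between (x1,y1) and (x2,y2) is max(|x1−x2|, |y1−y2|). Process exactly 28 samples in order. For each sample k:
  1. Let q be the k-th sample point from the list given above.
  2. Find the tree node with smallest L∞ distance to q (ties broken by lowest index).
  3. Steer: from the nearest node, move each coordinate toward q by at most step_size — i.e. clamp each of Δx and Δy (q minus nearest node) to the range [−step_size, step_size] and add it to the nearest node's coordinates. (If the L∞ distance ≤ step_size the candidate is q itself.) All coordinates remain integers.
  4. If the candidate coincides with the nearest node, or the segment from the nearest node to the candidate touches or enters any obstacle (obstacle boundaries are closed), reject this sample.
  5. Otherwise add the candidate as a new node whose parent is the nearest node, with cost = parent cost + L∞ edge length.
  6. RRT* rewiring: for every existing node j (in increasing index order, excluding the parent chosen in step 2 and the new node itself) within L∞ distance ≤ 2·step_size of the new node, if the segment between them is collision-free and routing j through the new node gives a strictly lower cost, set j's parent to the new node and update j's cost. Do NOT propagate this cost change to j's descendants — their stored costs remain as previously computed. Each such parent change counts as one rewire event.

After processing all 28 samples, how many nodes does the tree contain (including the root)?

Node count: 17

1. q=(3,9) nearest=0 d=9 new=(3,5) → blocked by [2,4]×[1,3], reject
2. q=(20,5) nearest=0 d=19 new=(6,5) → blocked by [2,4]×[1,3], reject
3. q=(0,11) nearest=0 d=11 new=(0,5) → add node 1 parent=0 cost=5
4. q=(9,13) nearest=1 d=9 new=(5,10) → add node 2 parent=1 cost=10
5. q=(7,14) nearest=2 d=4 new=(7,14) → add node 3 parent=2 cost=14
6. q=(11,2) nearest=2 d=8 new=(10,5) → blocked by [9,12]×[6,9], reject
7. q=(9,2) nearest=0 d=8 new=(6,2) → blocked by [2,4]×[1,3], reject
8. q=(14,10) nearest=3 d=7 new=(12,10) → add node 4 parent=3 cost=19
9. q=(11,5) nearest=4 d=5 new=(11,5) → blocked by [9,12]×[6,9], reject
10. q=(18,9) nearest=4 d=6 new=(17,9) → add node 5 parent=4 cost=24
11. q=(15,18) nearest=3 d=8 new=(12,18) → add node 6 parent=3 cost=19
12. q=(19,18) nearest=6 d=7 new=(17,18) → add node 7 parent=6 cost=24
13. q=(10,16) nearest=6 d=2 new=(10,16) → add node 8 parent=6 cost=21
14. q=(14,16) nearest=6 d=2 new=(14,16) → blocked by [14,17]×[12,16], reject
15. q=(16,5) nearest=5 d=4 new=(16,5) → blocked by [14,18]×[6,8], reject
16. q=(10,18) nearest=6 d=2 new=(10,18) → add node 9 parent=6 cost=21
17. q=(7,14) nearest=3 d=0 → coincident, reject
18. q=(14,3) nearest=5 d=6 new=(14,4) → blocked by [11,14]×[3,5], reject
19. q=(0,6) nearest=1 d=1 new=(0,6) → add node 10 parent=1 cost=6; rewire 8→10 (16<21)
20. q=(18,15) nearest=7 d=3 new=(18,15) → add node 11 parent=7 cost=27
21. q=(3,16) nearest=3 d=4 new=(3,16) → add node 12 parent=3 cost=18
22. q=(0,2) nearest=0 d=2 new=(0,2) → add node 13 parent=0 cost=2
23. q=(5,5) nearest=0 d=5 new=(5,5) → blocked by [2,4]×[1,3], reject
24. q=(14,19) nearest=6 d=2 new=(14,19) → add node 14 parent=6 cost=21
25. q=(13,2) nearest=5 d=7 new=(13,4) → blocked by [11,14]×[3,5], reject
26. q=(0,19) nearest=12 d=3 new=(0,19) → add node 15 parent=12 cost=21
27. q=(14,6) nearest=5 d=3 new=(14,6) → blocked by [14,18]×[6,8], reject
28. q=(6,13) nearest=3 d=1 new=(6,13) → add node 16 parent=3 cost=15; rewire 9→16 (20<21)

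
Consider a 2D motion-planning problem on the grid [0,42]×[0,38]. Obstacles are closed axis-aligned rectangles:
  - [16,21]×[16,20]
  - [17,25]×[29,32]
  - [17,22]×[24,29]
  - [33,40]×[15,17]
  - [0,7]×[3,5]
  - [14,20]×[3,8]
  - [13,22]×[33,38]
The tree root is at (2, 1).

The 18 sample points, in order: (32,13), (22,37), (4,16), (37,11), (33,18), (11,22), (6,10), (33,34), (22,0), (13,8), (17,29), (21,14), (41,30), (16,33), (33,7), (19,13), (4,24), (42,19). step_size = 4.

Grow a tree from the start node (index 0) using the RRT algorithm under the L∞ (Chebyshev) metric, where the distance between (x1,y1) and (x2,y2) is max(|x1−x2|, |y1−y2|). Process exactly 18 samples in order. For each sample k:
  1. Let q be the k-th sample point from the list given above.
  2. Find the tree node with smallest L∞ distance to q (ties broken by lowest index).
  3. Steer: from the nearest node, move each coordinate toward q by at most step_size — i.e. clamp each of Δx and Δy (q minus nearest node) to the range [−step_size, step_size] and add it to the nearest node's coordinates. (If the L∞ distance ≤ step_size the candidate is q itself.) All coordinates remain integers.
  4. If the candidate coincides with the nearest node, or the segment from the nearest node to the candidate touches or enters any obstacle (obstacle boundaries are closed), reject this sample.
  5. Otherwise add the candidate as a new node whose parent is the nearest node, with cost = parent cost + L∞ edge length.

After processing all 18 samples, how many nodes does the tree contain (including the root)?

1. q=(32,13) nearest=0 d=30 new=(6,5) → blocked by [0,7]×[3,5], reject
2. q=(22,37) nearest=0 d=36 new=(6,5) → blocked by [0,7]×[3,5], reject
3. q=(4,16) nearest=0 d=15 new=(4,5) → blocked by [0,7]×[3,5], reject
4. q=(37,11) nearest=0 d=35 new=(6,5) → blocked by [0,7]×[3,5], reject
5. q=(33,18) nearest=0 d=31 new=(6,5) → blocked by [0,7]×[3,5], reject
6. q=(11,22) nearest=0 d=21 new=(6,5) → blocked by [0,7]×[3,5], reject
7. q=(6,10) nearest=0 d=9 new=(6,5) → blocked by [0,7]×[3,5], reject
8. q=(33,34) nearest=0 d=33 new=(6,5) → blocked by [0,7]×[3,5], reject
9. q=(22,0) nearest=0 d=20 new=(6,0) → add node 1 parent=0 cost=4
10. q=(13,8) nearest=1 d=8 new=(10,4) → add node 2 parent=1 cost=8
11. q=(17,29) nearest=2 d=25 new=(14,8) → blocked by [14,20]×[3,8], reject
12. q=(21,14) nearest=2 d=11 new=(14,8) → blocked by [14,20]×[3,8], reject
13. q=(41,30) nearest=2 d=31 new=(14,8) → blocked by [14,20]×[3,8], reject
14. q=(16,33) nearest=2 d=29 new=(14,8) → blocked by [14,20]×[3,8], reject
15. q=(33,7) nearest=2 d=23 new=(14,7) → blocked by [14,20]×[3,8], reject
16. q=(19,13) nearest=2 d=9 new=(14,8) → blocked by [14,20]×[3,8], reject
17. q=(4,24) nearest=2 d=20 new=(6,8) → add node 3 parent=2 cost=12
18. q=(42,19) nearest=2 d=32 new=(14,8) → blocked by [14,20]×[3,8], reject

Node count: 4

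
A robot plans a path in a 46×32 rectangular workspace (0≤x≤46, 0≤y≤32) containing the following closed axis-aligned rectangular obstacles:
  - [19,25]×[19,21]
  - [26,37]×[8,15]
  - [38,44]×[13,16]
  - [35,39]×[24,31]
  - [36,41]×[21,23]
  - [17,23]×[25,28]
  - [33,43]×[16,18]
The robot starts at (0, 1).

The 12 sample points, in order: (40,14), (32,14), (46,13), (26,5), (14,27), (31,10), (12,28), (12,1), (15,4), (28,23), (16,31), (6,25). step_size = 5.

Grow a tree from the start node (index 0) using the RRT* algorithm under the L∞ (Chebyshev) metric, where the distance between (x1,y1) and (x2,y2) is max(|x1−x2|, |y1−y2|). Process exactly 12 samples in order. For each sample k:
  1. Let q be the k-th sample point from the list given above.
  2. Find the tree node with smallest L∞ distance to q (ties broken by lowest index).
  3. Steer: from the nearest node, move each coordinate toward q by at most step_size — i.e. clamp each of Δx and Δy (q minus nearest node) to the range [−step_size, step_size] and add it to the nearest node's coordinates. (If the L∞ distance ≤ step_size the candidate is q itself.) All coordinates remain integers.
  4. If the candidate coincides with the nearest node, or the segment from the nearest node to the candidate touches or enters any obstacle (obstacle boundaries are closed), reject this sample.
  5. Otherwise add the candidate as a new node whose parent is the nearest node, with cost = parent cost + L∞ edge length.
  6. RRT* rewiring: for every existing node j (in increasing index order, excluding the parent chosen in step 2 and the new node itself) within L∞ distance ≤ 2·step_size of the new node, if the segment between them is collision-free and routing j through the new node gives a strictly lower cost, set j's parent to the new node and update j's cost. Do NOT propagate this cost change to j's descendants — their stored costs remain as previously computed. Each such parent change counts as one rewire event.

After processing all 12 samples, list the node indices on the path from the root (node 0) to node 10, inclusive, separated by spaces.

Path: 0 1 2 3 10

1. q=(40,14) nearest=0 d=40 new=(5,6) → add node 1 parent=0 cost=5
2. q=(32,14) nearest=1 d=27 new=(10,11) → add node 2 parent=1 cost=10
3. q=(46,13) nearest=2 d=36 new=(15,13) → add node 3 parent=2 cost=15
4. q=(26,5) nearest=3 d=11 new=(20,8) → add node 4 parent=3 cost=20
5. q=(14,27) nearest=3 d=14 new=(14,18) → add node 5 parent=3 cost=20
6. q=(31,10) nearest=4 d=11 new=(25,10) → add node 6 parent=4 cost=25
7. q=(12,28) nearest=5 d=10 new=(12,23) → add node 7 parent=5 cost=25
8. q=(12,1) nearest=1 d=7 new=(10,1) → add node 8 parent=1 cost=10
9. q=(15,4) nearest=4 d=5 new=(15,4) → add node 9 parent=4 cost=25
10. q=(28,23) nearest=3 d=13 new=(20,18) → add node 10 parent=3 cost=20
11. q=(16,31) nearest=7 d=8 new=(16,28) → add node 11 parent=7 cost=30
12. q=(6,25) nearest=7 d=6 new=(7,25) → add node 12 parent=7 cost=30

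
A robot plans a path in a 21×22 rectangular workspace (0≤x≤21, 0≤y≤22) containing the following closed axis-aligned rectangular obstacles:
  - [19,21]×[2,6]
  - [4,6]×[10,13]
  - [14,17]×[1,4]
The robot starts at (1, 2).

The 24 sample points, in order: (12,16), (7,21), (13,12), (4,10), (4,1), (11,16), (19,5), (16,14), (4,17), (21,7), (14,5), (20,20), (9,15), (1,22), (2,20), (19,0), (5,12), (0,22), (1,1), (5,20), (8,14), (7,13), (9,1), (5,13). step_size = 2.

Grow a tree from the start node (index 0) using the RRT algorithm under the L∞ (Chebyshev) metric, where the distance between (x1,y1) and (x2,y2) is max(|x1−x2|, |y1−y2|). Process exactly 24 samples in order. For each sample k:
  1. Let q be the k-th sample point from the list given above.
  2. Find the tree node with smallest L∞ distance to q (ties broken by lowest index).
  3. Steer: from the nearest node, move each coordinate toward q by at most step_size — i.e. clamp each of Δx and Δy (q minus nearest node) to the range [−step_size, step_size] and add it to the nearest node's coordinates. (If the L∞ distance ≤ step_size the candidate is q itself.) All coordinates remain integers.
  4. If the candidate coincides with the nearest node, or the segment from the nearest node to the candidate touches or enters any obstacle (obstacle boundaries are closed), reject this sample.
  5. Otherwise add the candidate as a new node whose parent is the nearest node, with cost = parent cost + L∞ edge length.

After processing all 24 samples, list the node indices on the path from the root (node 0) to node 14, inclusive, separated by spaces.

1. q=(12,16) nearest=0 d=14 new=(3,4) → add node 1 parent=0 cost=2
2. q=(7,21) nearest=1 d=17 new=(5,6) → add node 2 parent=1 cost=4
3. q=(13,12) nearest=2 d=8 new=(7,8) → add node 3 parent=2 cost=6
4. q=(4,10) nearest=3 d=3 new=(5,10) → blocked by [4,6]×[10,13], reject
5. q=(4,1) nearest=0 d=3 new=(3,1) → add node 4 parent=0 cost=2
6. q=(11,16) nearest=3 d=8 new=(9,10) → add node 5 parent=3 cost=8
7. q=(19,5) nearest=5 d=10 new=(11,8) → add node 6 parent=5 cost=10
8. q=(16,14) nearest=6 d=6 new=(13,10) → add node 7 parent=6 cost=12
9. q=(4,17) nearest=5 d=7 new=(7,12) → add node 8 parent=5 cost=10
10. q=(21,7) nearest=7 d=8 new=(15,8) → add node 9 parent=7 cost=14
11. q=(14,5) nearest=6 d=3 new=(13,6) → add node 10 parent=6 cost=12
12. q=(20,20) nearest=7 d=10 new=(15,12) → add node 11 parent=7 cost=14
13. q=(9,15) nearest=8 d=3 new=(9,14) → add node 12 parent=8 cost=12
14. q=(1,22) nearest=12 d=8 new=(7,16) → add node 13 parent=12 cost=14
15. q=(2,20) nearest=13 d=5 new=(5,18) → add node 14 parent=13 cost=16
16. q=(19,0) nearest=10 d=6 new=(15,4) → blocked by [14,17]×[1,4], reject
17. q=(5,12) nearest=8 d=2 new=(5,12) → blocked by [4,6]×[10,13], reject
18. q=(0,22) nearest=14 d=5 new=(3,20) → add node 15 parent=14 cost=18
19. q=(1,1) nearest=0 d=1 new=(1,1) → add node 16 parent=0 cost=1
20. q=(5,20) nearest=14 d=2 new=(5,20) → add node 17 parent=14 cost=18
21. q=(8,14) nearest=12 d=1 new=(8,14) → add node 18 parent=12 cost=13
22. q=(7,13) nearest=8 d=1 new=(7,13) → add node 19 parent=8 cost=11
23. q=(9,1) nearest=2 d=5 new=(7,4) → add node 20 parent=2 cost=6
24. q=(5,13) nearest=8 d=2 new=(5,13) → blocked by [4,6]×[10,13], reject

Path: 0 1 2 3 5 8 12 13 14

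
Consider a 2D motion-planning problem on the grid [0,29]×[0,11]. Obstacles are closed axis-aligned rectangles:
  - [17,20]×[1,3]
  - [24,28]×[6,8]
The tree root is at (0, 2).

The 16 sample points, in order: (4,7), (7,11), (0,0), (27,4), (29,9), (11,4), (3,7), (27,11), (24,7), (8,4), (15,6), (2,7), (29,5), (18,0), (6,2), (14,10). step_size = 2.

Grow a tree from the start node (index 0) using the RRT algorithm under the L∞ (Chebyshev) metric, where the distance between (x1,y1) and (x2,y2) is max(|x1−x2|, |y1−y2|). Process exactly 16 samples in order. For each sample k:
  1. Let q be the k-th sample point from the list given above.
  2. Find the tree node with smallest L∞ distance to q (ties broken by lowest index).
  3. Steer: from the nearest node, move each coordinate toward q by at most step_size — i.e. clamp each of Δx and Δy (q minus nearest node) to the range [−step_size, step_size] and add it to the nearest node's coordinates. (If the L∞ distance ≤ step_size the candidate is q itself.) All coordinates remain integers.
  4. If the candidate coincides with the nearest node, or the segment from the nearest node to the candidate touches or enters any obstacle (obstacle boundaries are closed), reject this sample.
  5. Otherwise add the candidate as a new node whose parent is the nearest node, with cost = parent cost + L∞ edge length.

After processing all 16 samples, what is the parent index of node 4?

Parent of node 4: 2

1. q=(4,7) nearest=0 d=5 new=(2,4) → add node 1 parent=0 cost=2
2. q=(7,11) nearest=1 d=7 new=(4,6) → add node 2 parent=1 cost=4
3. q=(0,0) nearest=0 d=2 new=(0,0) → add node 3 parent=0 cost=2
4. q=(27,4) nearest=2 d=23 new=(6,4) → add node 4 parent=2 cost=6
5. q=(29,9) nearest=4 d=23 new=(8,6) → add node 5 parent=4 cost=8
6. q=(11,4) nearest=5 d=3 new=(10,4) → add node 6 parent=5 cost=10
7. q=(3,7) nearest=2 d=1 new=(3,7) → add node 7 parent=2 cost=5
8. q=(27,11) nearest=6 d=17 new=(12,6) → add node 8 parent=6 cost=12
9. q=(24,7) nearest=8 d=12 new=(14,7) → add node 9 parent=8 cost=14
10. q=(8,4) nearest=4 d=2 new=(8,4) → add node 10 parent=4 cost=8
11. q=(15,6) nearest=9 d=1 new=(15,6) → add node 11 parent=9 cost=15
12. q=(2,7) nearest=7 d=1 new=(2,7) → add node 12 parent=7 cost=6
13. q=(29,5) nearest=11 d=14 new=(17,5) → add node 13 parent=11 cost=17
14. q=(18,0) nearest=13 d=5 new=(18,3) → blocked by [17,20]×[1,3], reject
15. q=(6,2) nearest=4 d=2 new=(6,2) → add node 14 parent=4 cost=8
16. q=(14,10) nearest=9 d=3 new=(14,9) → add node 15 parent=9 cost=16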